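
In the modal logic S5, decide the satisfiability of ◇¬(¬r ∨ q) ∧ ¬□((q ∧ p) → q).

1. ◇¬(¬r ∨ q) ∧ ¬□((q ∧ p) → q), u
2. ◇¬(¬r ∨ q), u   [∧-rule on 1]
3. ¬□((q ∧ p) → q), u   [∧-rule on 1]
4. ¬(¬r ∨ q), v   [◇-rule on 2: fresh world v, uRv]
5. r, v   [¬∨-rule on 4]
6. ¬q, v   [¬∨-rule on 4]
7. ¬((q ∧ p) → q), w   [¬□-rule on 3: fresh world w, uRw]
8. q ∧ p, w   [¬→-rule on 7]
9. ¬q, w   [¬→-rule on 7]
10. q, w   [∧-rule on 8]
11. p, w   [∧-rule on 8]
Accessibility: uRu, uRv, uRw, vRu, vRv, vRw, wRu, wRv, wRw
Branch closes: q and ¬q both at w.
Every branch closes; the branch above is one of them.

Unsatisfiable (every branch closes)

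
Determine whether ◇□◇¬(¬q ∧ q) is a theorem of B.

Tableau for the negation ¬◇□◇¬(¬q ∧ q):
1. ¬◇□◇¬(¬q ∧ q), 0
2. ¬□◇¬(¬q ∧ q), 0
3. ¬◇¬(¬q ∧ q), 1
4. ¬□◇¬(¬q ∧ q), 1
5. ¬q ∧ q, 0
6. ¬q, 0
7. q, 0
Accessibility: 0R0, 0R1, 1R0, 1R1
Branch closes: q and ¬q both at 0.
Every branch of the negation's tableau closes; the branch above is one of them.

Valid in B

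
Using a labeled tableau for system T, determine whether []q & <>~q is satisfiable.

Unsatisfiable

1. []q & <>~q, w0
2. []q, w0   [&-rule on 1]
3. <>~q, w0   [&-rule on 1]
4. q, w0   [[]-rule on 2 via w0Rw0]
5. ~q, w1   [<>-rule on 3: fresh world w1, w0Rw1]
6. q, w1   [[]-rule on 2 via w0Rw1]
Accessibility: w0Rw0, w0Rw1, w1Rw1
Branch closes: q and ~q both at w1.
(One branch shown.) All branches close.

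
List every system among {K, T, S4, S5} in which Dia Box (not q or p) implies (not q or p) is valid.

S5-tableau for the negation not (Dia Box (not q or p) implies (not q or p)):
1. not (Dia Box (not q or p) implies (not q or p)), w0
2. Dia Box (not q or p), w0   [neg-implies-rule on 1]
3. not (not q or p), w0   [neg-implies-rule on 1]
4. q, w0   [neg-or-rule on 3]
5. not p, w0   [neg-or-rule on 3]
6. Box (not q or p), w1   [Dia-rule on 2: fresh world w1, w0Rw1]
7. not q or p, w0   [Box-rule on 6 via w1Rw0]
8. not q or p, w1   [Box-rule on 6 via w1Rw1]
9. p, w0   [or-rule on 7 (branches; this branch)]
Accessibility: w0Rw0, w0Rw1, w1Rw0, w1Rw1
Branch closes: p and not p both at w0.
Every branch closes (one shown): valid in S5.
S4-tableau for the negation not (Dia Box (not q or p) implies (not q or p)):
1. not (Dia Box (not q or p) implies (not q or p)), w0
2. Dia Box (not q or p), w0   [neg-implies-rule on 1]
3. not (not q or p), w0   [neg-implies-rule on 1]
4. q, w0   [neg-or-rule on 3]
5. not p, w0   [neg-or-rule on 3]
6. Box (not q or p), w1   [Dia-rule on 2: fresh world w1, w0Rw1]
7. not q or p, w1   [Box-rule on 6 via w1Rw1]
8. p, w1   [or-rule on 7 (branches; this branch)]
Accessibility: w0Rw0, w0Rw1, w1Rw1
Complete open branch: countermodel on an S4-frame, so not valid in S4, nor in K, T (the same frame is also a K-frame and a T-frame).

S5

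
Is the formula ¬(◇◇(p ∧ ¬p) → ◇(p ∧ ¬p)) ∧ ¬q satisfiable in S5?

Unsatisfiable (every branch closes)

1. ¬(◇◇(p ∧ ¬p) → ◇(p ∧ ¬p)) ∧ ¬q, 0
2. ¬(◇◇(p ∧ ¬p) → ◇(p ∧ ¬p)), 0
3. ¬q, 0
4. ◇◇(p ∧ ¬p), 0
5. ¬◇(p ∧ ¬p), 0
6. ¬(p ∧ ¬p), 0
7. p, 0
8. ◇(p ∧ ¬p), 1
9. ¬(p ∧ ¬p), 1
10. p, 1
11. p ∧ ¬p, 2
12. p, 2
13. ¬p, 2
Accessibility: 0R0, 0R1, 0R2, 1R0, 1R1, 1R2, 2R0, 2R1, 2R2
Branch closes: p and ¬p both at 2.
All branches of the tableau close; one closing branch shown above.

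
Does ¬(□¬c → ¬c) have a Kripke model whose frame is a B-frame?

No, unsatisfiable

1. ¬(□¬c → ¬c), u
2. □¬c, u
3. c, u
4. ¬c, u
Accessibility: uRu
Branch closes: c and ¬c both at u.
Every branch closes; the branch above is one of them.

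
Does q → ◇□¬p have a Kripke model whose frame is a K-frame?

Yes, satisfiable

1. q → ◇□¬p, w0
2. ◇□¬p, w0   [→-rule on 1 (branches; this branch)]
3. □¬p, w1   [◇-rule on 2: fresh world w1, w0Rw1]
Accessibility: w0Rw1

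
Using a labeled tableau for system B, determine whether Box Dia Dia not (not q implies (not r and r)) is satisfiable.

Yes, satisfiable

1. Box Dia Dia not (not q implies (not r and r)), u
2. Dia Dia not (not q implies (not r and r)), u   [Box-rule on 1 via uRu]
3. Dia not (not q implies (not r and r)), v   [Dia-rule on 2: fresh world v, uRv]
4. Dia Dia not (not q implies (not r and r)), v   [Box-rule on 1 via uRv]
5. not (not q implies (not r and r)), w   [Dia-rule on 3: fresh world w, vRw]
6. not q, w   [neg-implies-rule on 5]
7. not (not r and r), w   [neg-implies-rule on 5]
8. not r, w   [neg-and-rule on 7 (branches; this branch)]
9. Dia not (not q implies (not r and r)), x   [Dia-rule on 4: fresh world x, vRx]
10. not (not q implies (not r and r)), y   [Dia-rule on 9: fresh world y, xRy]
11. not q, y   [neg-implies-rule on 10]
12. not (not r and r), y   [neg-implies-rule on 10]
13. not r, y   [neg-and-rule on 12 (branches; this branch)]
Accessibility: uRu, uRv, vRu, vRv, vRw, vRx, wRv, wRw, xRv, xRx, xRy, yRx, yRy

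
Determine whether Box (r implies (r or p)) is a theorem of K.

Tableau for the negation not Box (r implies (r or p)):
1. not Box (r implies (r or p)), 0
2. not (r implies (r or p)), 1
3. r, 1
4. not (r or p), 1
5. not r, 1
6. not p, 1
Accessibility: 0R1
Branch closes: r and not r both at 1.
Every branch of the negation's tableau closes; the branch above is one of them.

Valid in K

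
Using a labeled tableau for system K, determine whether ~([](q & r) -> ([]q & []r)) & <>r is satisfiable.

1. ~([](q & r) -> ([]q & []r)) & <>r, 0
2. ~([](q & r) -> ([]q & []r)), 0   [&-rule on 1]
3. <>r, 0   [&-rule on 1]
4. [](q & r), 0   [~->-rule on 2]
5. ~([]q & []r), 0   [~->-rule on 2]
6. ~[]r, 0   [~&-rule on 5 (branches; this branch)]
7. r, 1   [<>-rule on 3: fresh world 1, 0R1]
8. q & r, 1   [[]-rule on 4 via 0R1]
9. q, 1   [&-rule on 8]
10. ~r, 2   [~[]-rule on 6: fresh world 2, 0R2]
11. q & r, 2   [[]-rule on 4 via 0R2]
12. q, 2   [&-rule on 11]
13. r, 2   [&-rule on 11]
Accessibility: 0R1, 0R2
Branch closes: r and ~r both at 2.
(One branch shown.) All branches close.

No, unsatisfiable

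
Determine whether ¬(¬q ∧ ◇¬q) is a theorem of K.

Tableau for the negation ¬q ∧ ◇¬q:
1. ¬q ∧ ◇¬q, 0
2. ¬q, 0
3. ◇¬q, 0
4. ¬q, 1
Accessibility: 0R1
The negation has an open branch (countermodel exists).

Invalid (countermodel exists)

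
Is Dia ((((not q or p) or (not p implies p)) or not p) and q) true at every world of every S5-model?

Tableau for the negation not Dia ((((not q or p) or (not p implies p)) or not p) and q):
1. not Dia ((((not q or p) or (not p implies p)) or not p) and q), 0
2. not ((((not q or p) or (not p implies p)) or not p) and q), 0   [neg-Dia-rule on 1 via 0R0]
3. not q, 0   [neg-and-rule on 2 (branches; this branch)]
Accessibility: 0R0
The negation has an open branch (countermodel exists).

No, not valid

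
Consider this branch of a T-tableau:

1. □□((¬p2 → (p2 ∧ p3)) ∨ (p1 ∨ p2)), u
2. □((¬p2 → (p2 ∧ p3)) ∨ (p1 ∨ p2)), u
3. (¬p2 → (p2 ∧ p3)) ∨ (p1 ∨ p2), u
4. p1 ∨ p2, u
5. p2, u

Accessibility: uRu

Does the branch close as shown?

No atom appears with both signs at the same world.

Not closed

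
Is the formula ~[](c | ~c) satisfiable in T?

Unsatisfiable

1. ~[](c | ~c), u
2. ~(c | ~c), v
3. ~c, v
4. c, v
Accessibility: uRu, uRv, vRv
Branch closes: c and ~c both at v.
Every branch closes; the branch above is one of them.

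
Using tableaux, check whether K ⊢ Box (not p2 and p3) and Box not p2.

Not valid

Tableau for the negation not (Box (not p2 and p3) and Box not p2):
1. not (Box (not p2 and p3) and Box not p2), w0
2. not Box not p2, w0
3. p2, w1
Accessibility: w0Rw1
The negation has an open branch (countermodel exists).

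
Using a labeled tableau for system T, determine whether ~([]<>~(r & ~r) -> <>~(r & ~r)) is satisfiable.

Unsatisfiable (every branch closes)

1. ~([]<>~(r & ~r) -> <>~(r & ~r)), 0
2. []<>~(r & ~r), 0
3. ~<>~(r & ~r), 0
4. <>~(r & ~r), 0
5. r & ~r, 0
6. r, 0
7. ~r, 0
Accessibility: 0R0
Branch closes: r and ~r both at 0.
All branches of the tableau close; one closing branch shown above.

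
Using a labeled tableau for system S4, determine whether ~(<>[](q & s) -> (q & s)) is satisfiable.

Satisfiable

1. ~(<>[](q & s) -> (q & s)), u
2. <>[](q & s), u
3. ~(q & s), u
4. ~s, u
5. [](q & s), v
6. q & s, v
7. q, v
8. s, v
Accessibility: uRu, uRv, vRv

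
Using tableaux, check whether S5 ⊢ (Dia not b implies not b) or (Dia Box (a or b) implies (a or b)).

Tableau for the negation not ((Dia not b implies not b) or (Dia Box (a or b) implies (a or b))):
1. not ((Dia not b implies not b) or (Dia Box (a or b) implies (a or b))), 0
2. not (Dia not b implies not b), 0   [neg-or-rule on 1]
3. not (Dia Box (a or b) implies (a or b)), 0   [neg-or-rule on 1]
4. Dia not b, 0   [neg-implies-rule on 2]
5. b, 0   [neg-implies-rule on 2]
6. Dia Box (a or b), 0   [neg-implies-rule on 3]
7. not (a or b), 0   [neg-implies-rule on 3]
8. not a, 0   [neg-or-rule on 7]
9. not b, 0   [neg-or-rule on 7]
Accessibility: 0R0
Branch closes: b and not b both at 0.
All branches of the negation close; one closing branch shown above.

Yes, valid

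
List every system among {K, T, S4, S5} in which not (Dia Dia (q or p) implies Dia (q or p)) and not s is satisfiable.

K, T

T-tableau for the formula:
1. not (Dia Dia (q or p) implies Dia (q or p)) and not s, w0
2. not (Dia Dia (q or p) implies Dia (q or p)), w0
3. not s, w0
4. Dia Dia (q or p), w0
5. not Dia (q or p), w0
6. not (q or p), w0
7. not q, w0
8. not p, w0
9. Dia (q or p), w1
10. not (q or p), w1
11. not q, w1
12. not p, w1
13. q or p, w2
14. p, w2
Accessibility: w0Rw0, w0Rw1, w1Rw1, w1Rw2, w2Rw2
Complete open branch: satisfiable in T, hence also in K (this T-model is also a K-model).
S4-tableau for the formula:
1. not (Dia Dia (q or p) implies Dia (q or p)) and not s, w0
2. not (Dia Dia (q or p) implies Dia (q or p)), w0
3. not s, w0
4. Dia Dia (q or p), w0
5. not Dia (q or p), w0
6. not (q or p), w0
7. not q, w0
8. not p, w0
9. Dia (q or p), w1
10. not (q or p), w1
11. not q, w1
12. not p, w1
13. q or p, w2
14. not (q or p), w2
15. not q, w2
16. not p, w2
17. p, w2
Accessibility: w0Rw0, w0Rw1, w0Rw2, w1Rw1, w1Rw2, w2Rw2
Branch closes: p and not p both at w2.
Every branch closes (one shown): unsatisfiable in S4, hence also in S5 (every S5-frame is an S4-frame).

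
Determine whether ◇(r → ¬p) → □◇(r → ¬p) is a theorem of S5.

Tableau for the negation ¬(◇(r → ¬p) → □◇(r → ¬p)):
1. ¬(◇(r → ¬p) → □◇(r → ¬p)), 0
2. ◇(r → ¬p), 0   [¬→-rule on 1]
3. ¬□◇(r → ¬p), 0   [¬→-rule on 1]
4. r → ¬p, 1   [◇-rule on 2: fresh world 1, 0R1]
5. ¬p, 1   [→-rule on 4 (branches; this branch)]
6. ¬◇(r → ¬p), 2   [¬□-rule on 3: fresh world 2, 0R2]
7. ¬(r → ¬p), 0   [¬◇-rule on 6 via 2R0]
8. r, 0   [¬→-rule on 7]
9. p, 0   [¬→-rule on 7]
10. ¬(r → ¬p), 1   [¬◇-rule on 6 via 2R1]
11. r, 1   [¬→-rule on 10]
12. p, 1   [¬→-rule on 10]
Accessibility: 0R0, 0R1, 0R2, 1R0, 1R1, 1R2, 2R0, 2R1, 2R2
Branch closes: p and ¬p both at 1.
Every branch of the negation's tableau closes; the branch above is one of them.

Valid in S5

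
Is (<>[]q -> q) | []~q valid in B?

Yes, valid

Tableau for the negation ~((<>[]q -> q) | []~q):
1. ~((<>[]q -> q) | []~q), u
2. ~(<>[]q -> q), u   [~|-rule on 1]
3. ~[]~q, u   [~|-rule on 1]
4. <>[]q, u   [~->-rule on 2]
5. ~q, u   [~->-rule on 2]
6. q, v   [~[]-rule on 3: fresh world v, uRv]
7. []q, w   [<>-rule on 4: fresh world w, uRw]
8. q, u   [[]-rule on 7 via wRu]
Accessibility: uRu, uRv, uRw, vRu, vRv, wRu, wRw
Branch closes: q and ~q both at u.
Every branch of the negation's tableau closes; the branch above is one of them.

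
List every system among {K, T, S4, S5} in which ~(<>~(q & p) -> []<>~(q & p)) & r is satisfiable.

S5-tableau for the formula:
1. ~(<>~(q & p) -> []<>~(q & p)) & r, u
2. ~(<>~(q & p) -> []<>~(q & p)), u
3. r, u
4. <>~(q & p), u
5. ~[]<>~(q & p), u
6. ~(q & p), v
7. ~p, v
8. ~<>~(q & p), w
9. q & p, u
10. q, u
11. p, u
12. q & p, v
13. q, v
14. p, v
Accessibility: uRu, uRv, uRw, vRu, vRv, vRw, wRu, wRv, wRw
Branch closes: p and ~p both at v.
Every branch closes (one shown): unsatisfiable in S5.
S4-tableau for the formula:
1. ~(<>~(q & p) -> []<>~(q & p)) & r, u
2. ~(<>~(q & p) -> []<>~(q & p)), u
3. r, u
4. <>~(q & p), u
5. ~[]<>~(q & p), u
6. ~(q & p), v
7. ~p, v
8. ~<>~(q & p), w
9. q & p, w
10. q, w
11. p, w
Accessibility: uRu, uRv, uRw, vRv, wRw
Complete open branch: satisfiable in S4, hence also in K, T (this S4-model is also a K-model and a T-model).

K, T, S4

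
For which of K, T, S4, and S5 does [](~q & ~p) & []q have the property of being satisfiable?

K-tableau for the formula:
1. [](~q & ~p) & []q, w0
2. [](~q & ~p), w0   [&-rule on 1]
3. []q, w0   [&-rule on 1]
Complete open branch: satisfiable in K.
T-tableau for the formula:
1. [](~q & ~p) & []q, w0
2. [](~q & ~p), w0   [&-rule on 1]
3. []q, w0   [&-rule on 1]
4. ~q & ~p, w0   [[]-rule on 2 via w0Rw0]
5. ~q, w0   [&-rule on 4]
6. ~p, w0   [&-rule on 4]
7. q, w0   [[]-rule on 3 via w0Rw0]
Accessibility: w0Rw0
Branch closes: q and ~q both at w0.
Every branch closes (one shown): unsatisfiable in T, hence also in S4, S5 (every S4/S5-frame is a T-frame).

K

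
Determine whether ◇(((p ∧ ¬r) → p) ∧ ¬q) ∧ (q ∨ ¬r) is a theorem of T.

Tableau for the negation ¬(◇(((p ∧ ¬r) → p) ∧ ¬q) ∧ (q ∨ ¬r)):
1. ¬(◇(((p ∧ ¬r) → p) ∧ ¬q) ∧ (q ∨ ¬r)), u
2. ¬(q ∨ ¬r), u   [¬∧-rule on 1 (branches; this branch)]
3. ¬q, u   [¬∨-rule on 2]
4. r, u   [¬∨-rule on 2]
Accessibility: uRu
The negation has an open branch (countermodel exists).

Invalid (countermodel exists)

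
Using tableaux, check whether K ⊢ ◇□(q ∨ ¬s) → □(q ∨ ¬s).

Invalid (countermodel exists)

Tableau for the negation ¬(◇□(q ∨ ¬s) → □(q ∨ ¬s)):
1. ¬(◇□(q ∨ ¬s) → □(q ∨ ¬s)), w0
2. ◇□(q ∨ ¬s), w0
3. ¬□(q ∨ ¬s), w0
4. □(q ∨ ¬s), w1
5. ¬(q ∨ ¬s), w2
6. ¬q, w2
7. s, w2
Accessibility: w0Rw1, w0Rw2
The negation has an open branch (countermodel exists).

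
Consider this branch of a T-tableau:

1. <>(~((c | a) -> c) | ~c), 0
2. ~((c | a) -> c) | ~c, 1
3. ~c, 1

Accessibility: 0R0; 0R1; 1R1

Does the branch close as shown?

No atom appears with both signs at the same world.

Open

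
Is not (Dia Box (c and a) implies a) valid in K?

Tableau for the negation Dia Box (c and a) implies a:
1. Dia Box (c and a) implies a, 0
2. a, 0
The negation has an open branch (countermodel exists).

No, not valid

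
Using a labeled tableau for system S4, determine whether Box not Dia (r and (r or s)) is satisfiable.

1. Box not Dia (r and (r or s)), w0
2. not Dia (r and (r or s)), w0
3. not (r and (r or s)), w0
4. not (r or s), w0
5. not r, w0
6. not s, w0
Accessibility: w0Rw0

Satisfiable (open branch found)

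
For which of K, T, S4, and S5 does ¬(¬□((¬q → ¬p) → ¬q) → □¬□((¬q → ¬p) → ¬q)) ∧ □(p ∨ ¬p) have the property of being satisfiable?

S5-tableau for the formula:
1. ¬(¬□((¬q → ¬p) → ¬q) → □¬□((¬q → ¬p) → ¬q)) ∧ □(p ∨ ¬p), w0
2. ¬(¬□((¬q → ¬p) → ¬q) → □¬□((¬q → ¬p) → ¬q)), w0   [∧-rule on 1]
3. □(p ∨ ¬p), w0   [∧-rule on 1]
4. ¬□((¬q → ¬p) → ¬q), w0   [¬→-rule on 2]
5. ¬□¬□((¬q → ¬p) → ¬q), w0   [¬→-rule on 2]
6. p ∨ ¬p, w0   [□-rule on 3 via w0Rw0]
7. p, w0   [∨-rule on 6 (branches; this branch)]
8. ¬((¬q → ¬p) → ¬q), w1   [¬□-rule on 4: fresh world w1, w0Rw1]
9. ¬q → ¬p, w1   [¬→-rule on 8]
10. q, w1   [¬→-rule on 8]
11. p ∨ ¬p, w1   [□-rule on 3 via w0Rw1]
12. ¬p, w1   [→-rule on 9 (branches; this branch)]
13. □((¬q → ¬p) → ¬q), w2   [¬□-rule on 5: fresh world w2, w0Rw2]
14. p ∨ ¬p, w2   [□-rule on 3 via w0Rw2]
15. (¬q → ¬p) → ¬q, w0   [□-rule on 13 via w2Rw0]
16. (¬q → ¬p) → ¬q, w1   [□-rule on 13 via w2Rw1]
17. (¬q → ¬p) → ¬q, w2   [□-rule on 13 via w2Rw2]
18. ¬p, w2   [∨-rule on 14 (branches; this branch)]
19. ¬(¬q → ¬p), w0   [→-rule on 15 (branches; this branch)]
20. ¬q, w0   [¬→-rule on 19]
21. ¬(¬q → ¬p), w1   [→-rule on 16 (branches; this branch)]
22. ¬q, w1   [¬→-rule on 21]
23. p, w1   [¬→-rule on 21]
Accessibility: w0Rw0, w0Rw1, w0Rw2, w1Rw0, w1Rw1, w1Rw2, w2Rw0, w2Rw1, w2Rw2
Branch closes: q and ¬q both at w1.
Every branch closes (one shown): unsatisfiable in S5.
S4-tableau for the formula:
1. ¬(¬□((¬q → ¬p) → ¬q) → □¬□((¬q → ¬p) → ¬q)) ∧ □(p ∨ ¬p), w0
2. ¬(¬□((¬q → ¬p) → ¬q) → □¬□((¬q → ¬p) → ¬q)), w0   [∧-rule on 1]
3. □(p ∨ ¬p), w0   [∧-rule on 1]
4. ¬□((¬q → ¬p) → ¬q), w0   [¬→-rule on 2]
5. ¬□¬□((¬q → ¬p) → ¬q), w0   [¬→-rule on 2]
6. p ∨ ¬p, w0   [□-rule on 3 via w0Rw0]
7. ¬p, w0   [∨-rule on 6 (branches; this branch)]
8. ¬((¬q → ¬p) → ¬q), w1   [¬□-rule on 4: fresh world w1, w0Rw1]
9. ¬q → ¬p, w1   [¬→-rule on 8]
10. q, w1   [¬→-rule on 8]
11. p ∨ ¬p, w1   [□-rule on 3 via w0Rw1]
12. ¬p, w1   [→-rule on 9 (branches; this branch)]
13. □((¬q → ¬p) → ¬q), w2   [¬□-rule on 5: fresh world w2, w0Rw2]
14. p ∨ ¬p, w2   [□-rule on 3 via w0Rw2]
15. (¬q → ¬p) → ¬q, w2   [□-rule on 13 via w2Rw2]
16. ¬p, w2   [∨-rule on 14 (branches; this branch)]
17. ¬q, w2   [→-rule on 15 (branches; this branch)]
Accessibility: w0Rw0, w0Rw1, w0Rw2, w1Rw1, w2Rw2
Complete open branch: satisfiable in S4, hence also in K, T (this S4-model is also a K-model and a T-model).

K, T, S4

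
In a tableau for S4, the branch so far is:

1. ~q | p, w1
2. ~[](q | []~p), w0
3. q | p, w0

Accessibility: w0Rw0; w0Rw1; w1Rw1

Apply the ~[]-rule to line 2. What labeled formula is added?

a fresh world w2 with w0Rw2, and ~(q | []~p) at w2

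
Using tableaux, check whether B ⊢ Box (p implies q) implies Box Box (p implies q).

Tableau for the negation not (Box (p implies q) implies Box Box (p implies q)):
1. not (Box (p implies q) implies Box Box (p implies q)), 0
2. Box (p implies q), 0   [neg-implies-rule on 1]
3. not Box Box (p implies q), 0   [neg-implies-rule on 1]
4. p implies q, 0   [Box-rule on 2 via 0R0]
5. q, 0   [implies-rule on 4 (branches; this branch)]
6. not Box (p implies q), 1   [neg-Box-rule on 3: fresh world 1, 0R1]
7. p implies q, 1   [Box-rule on 2 via 0R1]
8. q, 1   [implies-rule on 7 (branches; this branch)]
9. not (p implies q), 2   [neg-Box-rule on 6: fresh world 2, 1R2]
10. p, 2   [neg-implies-rule on 9]
11. not q, 2   [neg-implies-rule on 9]
Accessibility: 0R0, 0R1, 1R0, 1R1, 1R2, 2R1, 2R2
The negation has an open branch (countermodel exists).

Not valid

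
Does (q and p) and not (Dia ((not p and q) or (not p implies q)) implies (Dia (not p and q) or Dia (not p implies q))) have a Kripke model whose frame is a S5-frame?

1. (q and p) and not (Dia ((not p and q) or (not p implies q)) implies (Dia (not p and q) or Dia (not p implies q))), 0
2. q and p, 0
3. not (Dia ((not p and q) or (not p implies q)) implies (Dia (not p and q) or Dia (not p implies q))), 0
4. q, 0
5. p, 0
6. Dia ((not p and q) or (not p implies q)), 0
7. not (Dia (not p and q) or Dia (not p implies q)), 0
8. not Dia (not p and q), 0
9. not Dia (not p implies q), 0
10. not (not p and q), 0
11. not (not p implies q), 0
12. not p, 0
13. not q, 0
Accessibility: 0R0
Branch closes: p and not p both at 0.
Every branch closes; the branch above is one of them.

Unsatisfiable (every branch closes)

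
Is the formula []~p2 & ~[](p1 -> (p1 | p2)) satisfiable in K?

1. []~p2 & ~[](p1 -> (p1 | p2)), w0
2. []~p2, w0
3. ~[](p1 -> (p1 | p2)), w0
4. ~(p1 -> (p1 | p2)), w1
5. p1, w1
6. ~(p1 | p2), w1
7. ~p1, w1
8. ~p2, w1
Accessibility: w0Rw1
Branch closes: p1 and ~p1 both at w1.
All branches of the tableau close; one closing branch shown above.

No, unsatisfiable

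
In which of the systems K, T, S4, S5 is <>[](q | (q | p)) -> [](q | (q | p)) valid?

S5

S4-tableau for the negation ~(<>[](q | (q | p)) -> [](q | (q | p))):
1. ~(<>[](q | (q | p)) -> [](q | (q | p))), u
2. <>[](q | (q | p)), u   [~->-rule on 1]
3. ~[](q | (q | p)), u   [~->-rule on 1]
4. [](q | (q | p)), v   [<>-rule on 2: fresh world v, uRv]
5. q | (q | p), v   [[]-rule on 4 via vRv]
6. q | p, v   [|-rule on 5 (branches; this branch)]
7. p, v   [|-rule on 6 (branches; this branch)]
8. ~(q | (q | p)), w   [~[]-rule on 3: fresh world w, uRw]
9. ~q, w   [~|-rule on 8]
10. ~(q | p), w   [~|-rule on 8]
11. ~p, w   [~|-rule on 10]
Accessibility: uRu, uRv, uRw, vRv, wRw
Complete open branch: countermodel on an S4-frame, so not valid in S4, nor in K, T (the same frame is also a K-frame and a T-frame).
S5-tableau for the negation ~(<>[](q | (q | p)) -> [](q | (q | p))):
1. ~(<>[](q | (q | p)) -> [](q | (q | p))), u
2. <>[](q | (q | p)), u   [~->-rule on 1]
3. ~[](q | (q | p)), u   [~->-rule on 1]
4. [](q | (q | p)), v   [<>-rule on 2: fresh world v, uRv]
5. q | (q | p), u   [[]-rule on 4 via vRu]
6. q | (q | p), v   [[]-rule on 4 via vRv]
7. q | p, u   [|-rule on 5 (branches; this branch)]
8. q | p, v   [|-rule on 6 (branches; this branch)]
9. p, u   [|-rule on 7 (branches; this branch)]
10. p, v   [|-rule on 8 (branches; this branch)]
11. ~(q | (q | p)), w   [~[]-rule on 3: fresh world w, uRw]
12. ~q, w   [~|-rule on 11]
13. ~(q | p), w   [~|-rule on 11]
14. ~p, w   [~|-rule on 13]
15. q | (q | p), w   [[]-rule on 4 via vRw]
16. q | p, w   [|-rule on 15 (branches; this branch)]
17. p, w   [|-rule on 16 (branches; this branch)]
Accessibility: uRu, uRv, uRw, vRu, vRv, vRw, wRu, wRv, wRw
Branch closes: p and ~p both at w.
Every branch closes (one shown): valid in S5.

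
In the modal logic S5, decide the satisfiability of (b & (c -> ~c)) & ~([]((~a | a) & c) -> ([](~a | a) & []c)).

No, unsatisfiable

1. (b & (c -> ~c)) & ~([]((~a | a) & c) -> ([](~a | a) & []c)), u
2. b & (c -> ~c), u   [&-rule on 1]
3. ~([]((~a | a) & c) -> ([](~a | a) & []c)), u   [&-rule on 1]
4. b, u   [&-rule on 2]
5. c -> ~c, u   [&-rule on 2]
6. []((~a | a) & c), u   [~->-rule on 3]
7. ~([](~a | a) & []c), u   [~->-rule on 3]
8. (~a | a) & c, u   [[]-rule on 6 via uRu]
9. ~a | a, u   [&-rule on 8]
10. c, u   [&-rule on 8]
11. ~c, u   [->-rule on 5 (branches; this branch)]
Accessibility: uRu
Branch closes: c and ~c both at u.
(One branch shown.) All branches close.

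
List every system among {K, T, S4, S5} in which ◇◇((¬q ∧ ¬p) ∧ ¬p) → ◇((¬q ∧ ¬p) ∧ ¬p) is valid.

S4, S5

S4-tableau for the negation ¬(◇◇((¬q ∧ ¬p) ∧ ¬p) → ◇((¬q ∧ ¬p) ∧ ¬p)):
1. ¬(◇◇((¬q ∧ ¬p) ∧ ¬p) → ◇((¬q ∧ ¬p) ∧ ¬p)), u
2. ◇◇((¬q ∧ ¬p) ∧ ¬p), u   [¬→-rule on 1]
3. ¬◇((¬q ∧ ¬p) ∧ ¬p), u   [¬→-rule on 1]
4. ¬((¬q ∧ ¬p) ∧ ¬p), u   [¬◇-rule on 3 via uRu]
5. ¬(¬q ∧ ¬p), u   [¬∧-rule on 4 (branches; this branch)]
6. p, u   [¬∧-rule on 5 (branches; this branch)]
7. ◇((¬q ∧ ¬p) ∧ ¬p), v   [◇-rule on 2: fresh world v, uRv]
8. ¬((¬q ∧ ¬p) ∧ ¬p), v   [¬◇-rule on 3 via uRv]
9. ¬(¬q ∧ ¬p), v   [¬∧-rule on 8 (branches; this branch)]
10. p, v   [¬∧-rule on 9 (branches; this branch)]
11. (¬q ∧ ¬p) ∧ ¬p, w   [◇-rule on 7: fresh world w, vRw]
12. ¬q ∧ ¬p, w   [∧-rule on 11]
13. ¬p, w   [∧-rule on 11]
14. ¬q, w   [∧-rule on 12]
15. ¬((¬q ∧ ¬p) ∧ ¬p), w   [¬◇-rule on 3 via uRw]
16. ¬(¬q ∧ ¬p), w   [¬∧-rule on 15 (branches; this branch)]
17. p, w   [¬∧-rule on 16 (branches; this branch)]
Accessibility: uRu, uRv, uRw, vRv, vRw, wRw
Branch closes: p and ¬p both at w.
Every branch closes (one shown): valid in S4, hence also in S5 (every theorem of S4 is a theorem of S5).
T-tableau for the negation ¬(◇◇((¬q ∧ ¬p) ∧ ¬p) → ◇((¬q ∧ ¬p) ∧ ¬p)):
1. ¬(◇◇((¬q ∧ ¬p) ∧ ¬p) → ◇((¬q ∧ ¬p) ∧ ¬p)), u
2. ◇◇((¬q ∧ ¬p) ∧ ¬p), u   [¬→-rule on 1]
3. ¬◇((¬q ∧ ¬p) ∧ ¬p), u   [¬→-rule on 1]
4. ¬((¬q ∧ ¬p) ∧ ¬p), u   [¬◇-rule on 3 via uRu]
5. p, u   [¬∧-rule on 4 (branches; this branch)]
6. ◇((¬q ∧ ¬p) ∧ ¬p), v   [◇-rule on 2: fresh world v, uRv]
7. ¬((¬q ∧ ¬p) ∧ ¬p), v   [¬◇-rule on 3 via uRv]
8. p, v   [¬∧-rule on 7 (branches; this branch)]
9. (¬q ∧ ¬p) ∧ ¬p, w   [◇-rule on 6: fresh world w, vRw]
10. ¬q ∧ ¬p, w   [∧-rule on 9]
11. ¬p, w   [∧-rule on 9]
12. ¬q, w   [∧-rule on 10]
Accessibility: uRu, uRv, vRv, vRw, wRw
Complete open branch: countermodel on a T-frame, so not valid in T, nor in K (the same frame is also a K-frame).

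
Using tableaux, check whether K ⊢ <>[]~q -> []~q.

Tableau for the negation ~(<>[]~q -> []~q):
1. ~(<>[]~q -> []~q), 0
2. <>[]~q, 0   [~->-rule on 1]
3. ~[]~q, 0   [~->-rule on 1]
4. []~q, 1   [<>-rule on 2: fresh world 1, 0R1]
5. q, 2   [~[]-rule on 3: fresh world 2, 0R2]
Accessibility: 0R1, 0R2
The negation has an open branch (countermodel exists).

Not valid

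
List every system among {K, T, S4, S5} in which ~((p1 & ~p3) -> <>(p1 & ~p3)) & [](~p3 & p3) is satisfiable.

T-tableau for the formula:
1. ~((p1 & ~p3) -> <>(p1 & ~p3)) & [](~p3 & p3), 0
2. ~((p1 & ~p3) -> <>(p1 & ~p3)), 0
3. [](~p3 & p3), 0
4. p1 & ~p3, 0
5. ~<>(p1 & ~p3), 0
6. p1, 0
7. ~p3, 0
8. ~p3 & p3, 0
9. p3, 0
Accessibility: 0R0
Branch closes: p3 and ~p3 both at 0.
Every branch closes (one shown): unsatisfiable in T, hence also in S4, S5 (every S4/S5-frame is a T-frame).
K-tableau for the formula:
1. ~((p1 & ~p3) -> <>(p1 & ~p3)) & [](~p3 & p3), 0
2. ~((p1 & ~p3) -> <>(p1 & ~p3)), 0
3. [](~p3 & p3), 0
4. p1 & ~p3, 0
5. ~<>(p1 & ~p3), 0
6. p1, 0
7. ~p3, 0
Complete open branch: satisfiable in K.

K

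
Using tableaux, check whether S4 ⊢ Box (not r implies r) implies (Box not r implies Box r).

Valid

Tableau for the negation not (Box (not r implies r) implies (Box not r implies Box r)):
1. not (Box (not r implies r) implies (Box not r implies Box r)), w0
2. Box (not r implies r), w0
3. not (Box not r implies Box r), w0
4. Box not r, w0
5. not Box r, w0
6. not r implies r, w0
7. not r, w0
8. r, w0
Accessibility: w0Rw0
Branch closes: r and not r both at w0.
Every branch of the negation's tableau closes; the branch above is one of them.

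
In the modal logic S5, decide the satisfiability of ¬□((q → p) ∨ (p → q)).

1. ¬□((q → p) ∨ (p → q)), 0
2. ¬((q → p) ∨ (p → q)), 1   [¬□-rule on 1: fresh world 1, 0R1]
3. ¬(q → p), 1   [¬∨-rule on 2]
4. ¬(p → q), 1   [¬∨-rule on 2]
5. q, 1   [¬→-rule on 3]
6. ¬p, 1   [¬→-rule on 3]
7. p, 1   [¬→-rule on 4]
8. ¬q, 1   [¬→-rule on 4]
Accessibility: 0R0, 0R1, 1R0, 1R1
Branch closes: p and ¬p both at 1.
All branches of the tableau close; one closing branch shown above.

Unsatisfiable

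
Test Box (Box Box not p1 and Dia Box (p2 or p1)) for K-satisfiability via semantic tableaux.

Satisfiable (open branch found)

1. Box (Box Box not p1 and Dia Box (p2 or p1)), w0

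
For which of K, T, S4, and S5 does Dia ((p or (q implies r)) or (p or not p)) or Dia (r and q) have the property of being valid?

T, S4, S5

K-tableau for the negation not (Dia ((p or (q implies r)) or (p or not p)) or Dia (r and q)):
1. not (Dia ((p or (q implies r)) or (p or not p)) or Dia (r and q)), u
2. not Dia ((p or (q implies r)) or (p or not p)), u
3. not Dia (r and q), u
Complete open branch: countermodel on a K-frame, so not valid in K.
T-tableau for the negation not (Dia ((p or (q implies r)) or (p or not p)) or Dia (r and q)):
1. not (Dia ((p or (q implies r)) or (p or not p)) or Dia (r and q)), u
2. not Dia ((p or (q implies r)) or (p or not p)), u
3. not Dia (r and q), u
4. not ((p or (q implies r)) or (p or not p)), u
5. not (p or (q implies r)), u
6. not (p or not p), u
7. not p, u
8. not (q implies r), u
9. p, u
Accessibility: uRu
Branch closes: p and not p both at u.
Every branch closes (one shown): valid in T, hence also in S4, S5 (every theorem of T is a theorem of S4 and S5).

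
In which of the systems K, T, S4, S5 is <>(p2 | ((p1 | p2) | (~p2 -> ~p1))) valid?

T, S4, S5

T-tableau for the negation ~<>(p2 | ((p1 | p2) | (~p2 -> ~p1))):
1. ~<>(p2 | ((p1 | p2) | (~p2 -> ~p1))), u
2. ~(p2 | ((p1 | p2) | (~p2 -> ~p1))), u
3. ~p2, u
4. ~((p1 | p2) | (~p2 -> ~p1)), u
5. ~(p1 | p2), u
6. ~(~p2 -> ~p1), u
7. ~p1, u
8. p1, u
Accessibility: uRu
Branch closes: p1 and ~p1 both at u.
Every branch closes (one shown): valid in T, hence also in S4, S5 (every theorem of T is a theorem of S4 and S5).
K-tableau for the negation ~<>(p2 | ((p1 | p2) | (~p2 -> ~p1))):
1. ~<>(p2 | ((p1 | p2) | (~p2 -> ~p1))), u
Complete open branch: countermodel on a K-frame, so not valid in K.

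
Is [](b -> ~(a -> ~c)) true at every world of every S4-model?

Tableau for the negation ~[](b -> ~(a -> ~c)):
1. ~[](b -> ~(a -> ~c)), w0
2. ~(b -> ~(a -> ~c)), w1
3. b, w1
4. a -> ~c, w1
5. ~c, w1
Accessibility: w0Rw0, w0Rw1, w1Rw1
The negation has an open branch (countermodel exists).

Invalid (countermodel exists)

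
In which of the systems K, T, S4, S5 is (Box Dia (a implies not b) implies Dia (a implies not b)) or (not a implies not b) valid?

T, S4, S5

T-tableau for the negation not ((Box Dia (a implies not b) implies Dia (a implies not b)) or (not a implies not b)):
1. not ((Box Dia (a implies not b) implies Dia (a implies not b)) or (not a implies not b)), u
2. not (Box Dia (a implies not b) implies Dia (a implies not b)), u
3. not (not a implies not b), u
4. Box Dia (a implies not b), u
5. not Dia (a implies not b), u
6. not a, u
7. b, u
8. Dia (a implies not b), u
9. not (a implies not b), u
10. a, u
Accessibility: uRu
Branch closes: a and not a both at u.
Every branch closes (one shown): valid in T, hence also in S4, S5 (every theorem of T is a theorem of S4 and S5).
K-tableau for the negation not ((Box Dia (a implies not b) implies Dia (a implies not b)) or (not a implies not b)):
1. not ((Box Dia (a implies not b) implies Dia (a implies not b)) or (not a implies not b)), u
2. not (Box Dia (a implies not b) implies Dia (a implies not b)), u
3. not (not a implies not b), u
4. Box Dia (a implies not b), u
5. not Dia (a implies not b), u
6. not a, u
7. b, u
Complete open branch: countermodel on a K-frame, so not valid in K.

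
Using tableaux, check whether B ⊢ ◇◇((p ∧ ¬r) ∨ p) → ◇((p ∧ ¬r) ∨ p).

Tableau for the negation ¬(◇◇((p ∧ ¬r) ∨ p) → ◇((p ∧ ¬r) ∨ p)):
1. ¬(◇◇((p ∧ ¬r) ∨ p) → ◇((p ∧ ¬r) ∨ p)), 0
2. ◇◇((p ∧ ¬r) ∨ p), 0   [¬→-rule on 1]
3. ¬◇((p ∧ ¬r) ∨ p), 0   [¬→-rule on 1]
4. ¬((p ∧ ¬r) ∨ p), 0   [¬◇-rule on 3 via 0R0]
5. ¬(p ∧ ¬r), 0   [¬∨-rule on 4]
6. ¬p, 0   [¬∨-rule on 4]
7. r, 0   [¬∧-rule on 5 (branches; this branch)]
8. ◇((p ∧ ¬r) ∨ p), 1   [◇-rule on 2: fresh world 1, 0R1]
9. ¬((p ∧ ¬r) ∨ p), 1   [¬◇-rule on 3 via 0R1]
10. ¬(p ∧ ¬r), 1   [¬∨-rule on 9]
11. ¬p, 1   [¬∨-rule on 9]
12. r, 1   [¬∧-rule on 10 (branches; this branch)]
13. (p ∧ ¬r) ∨ p, 2   [◇-rule on 8: fresh world 2, 1R2]
14. p, 2   [∨-rule on 13 (branches; this branch)]
Accessibility: 0R0, 0R1, 1R0, 1R1, 1R2, 2R1, 2R2
The negation has an open branch (countermodel exists).

No, not valid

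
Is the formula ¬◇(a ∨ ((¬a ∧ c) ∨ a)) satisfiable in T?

1. ¬◇(a ∨ ((¬a ∧ c) ∨ a)), w0
2. ¬(a ∨ ((¬a ∧ c) ∨ a)), w0
3. ¬a, w0
4. ¬((¬a ∧ c) ∨ a), w0
5. ¬(¬a ∧ c), w0
6. ¬c, w0
Accessibility: w0Rw0

Satisfiable (open branch found)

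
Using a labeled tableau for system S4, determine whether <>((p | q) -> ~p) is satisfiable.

Satisfiable

1. <>((p | q) -> ~p), 0
2. (p | q) -> ~p, 1   [<>-rule on 1: fresh world 1, 0R1]
3. ~p, 1   [->-rule on 2 (branches; this branch)]
Accessibility: 0R0, 0R1, 1R1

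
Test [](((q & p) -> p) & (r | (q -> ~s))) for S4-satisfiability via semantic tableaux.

1. [](((q & p) -> p) & (r | (q -> ~s))), u
2. ((q & p) -> p) & (r | (q -> ~s)), u   [[]-rule on 1 via uRu]
3. (q & p) -> p, u   [&-rule on 2]
4. r | (q -> ~s), u   [&-rule on 2]
5. p, u   [->-rule on 3 (branches; this branch)]
6. q -> ~s, u   [|-rule on 4 (branches; this branch)]
7. ~s, u   [->-rule on 6 (branches; this branch)]
Accessibility: uRu

Satisfiable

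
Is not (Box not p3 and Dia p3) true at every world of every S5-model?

Tableau for the negation Box not p3 and Dia p3:
1. Box not p3 and Dia p3, 0
2. Box not p3, 0
3. Dia p3, 0
4. not p3, 0
5. p3, 1
6. not p3, 1
Accessibility: 0R0, 0R1, 1R0, 1R1
Branch closes: p3 and not p3 both at 1.
Every branch of the negation's tableau closes; the branch above is one of them.

Valid in S5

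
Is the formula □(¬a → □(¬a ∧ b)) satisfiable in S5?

1. □(¬a → □(¬a ∧ b)), u
2. ¬a → □(¬a ∧ b), u
3. □(¬a ∧ b), u
4. ¬a ∧ b, u
5. ¬a, u
6. b, u
Accessibility: uRu

Yes, satisfiable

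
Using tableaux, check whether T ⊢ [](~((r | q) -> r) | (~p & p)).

Tableau for the negation ~[](~((r | q) -> r) | (~p & p)):
1. ~[](~((r | q) -> r) | (~p & p)), u
2. ~(~((r | q) -> r) | (~p & p)), v
3. (r | q) -> r, v
4. ~(~p & p), v
5. r, v
6. ~p, v
Accessibility: uRu, uRv, vRv
The negation has an open branch (countermodel exists).

No, not valid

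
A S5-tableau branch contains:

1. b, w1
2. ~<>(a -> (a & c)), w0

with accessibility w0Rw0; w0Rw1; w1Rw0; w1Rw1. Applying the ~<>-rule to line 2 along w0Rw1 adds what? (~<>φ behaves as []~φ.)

~<>φ behaves as []~φ: propagate the negated body to each accessible world.

~(a -> (a & c)), w1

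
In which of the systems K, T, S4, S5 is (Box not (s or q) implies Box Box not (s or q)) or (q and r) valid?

S4, S5

S4-tableau for the negation not ((Box not (s or q) implies Box Box not (s or q)) or (q and r)):
1. not ((Box not (s or q) implies Box Box not (s or q)) or (q and r)), u
2. not (Box not (s or q) implies Box Box not (s or q)), u
3. not (q and r), u
4. Box not (s or q), u
5. not Box Box not (s or q), u
6. not (s or q), u
7. not s, u
8. not q, u
9. not r, u
10. not Box not (s or q), v
11. not (s or q), v
12. not s, v
13. not q, v
14. s or q, w
15. not (s or q), w
16. not s, w
17. not q, w
18. q, w
Accessibility: uRu, uRv, uRw, vRv, vRw, wRw
Branch closes: q and not q both at w.
Every branch closes (one shown): valid in S4, hence also in S5 (every theorem of S4 is a theorem of S5).
T-tableau for the negation not ((Box not (s or q) implies Box Box not (s or q)) or (q and r)):
1. not ((Box not (s or q) implies Box Box not (s or q)) or (q and r)), u
2. not (Box not (s or q) implies Box Box not (s or q)), u
3. not (q and r), u
4. Box not (s or q), u
5. not Box Box not (s or q), u
6. not (s or q), u
7. not s, u
8. not q, u
9. not r, u
10. not Box not (s or q), v
11. not (s or q), v
12. not s, v
13. not q, v
14. s or q, w
15. q, w
Accessibility: uRu, uRv, vRv, vRw, wRw
Complete open branch: countermodel on a T-frame, so not valid in T, nor in K (the same frame is also a K-frame).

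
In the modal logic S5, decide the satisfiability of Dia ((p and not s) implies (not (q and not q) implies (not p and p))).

Yes, satisfiable

1. Dia ((p and not s) implies (not (q and not q) implies (not p and p))), u
2. (p and not s) implies (not (q and not q) implies (not p and p)), v   [Dia-rule on 1: fresh world v, uRv]
3. not (p and not s), v   [implies-rule on 2 (branches; this branch)]
4. s, v   [neg-and-rule on 3 (branches; this branch)]
Accessibility: uRu, uRv, vRu, vRv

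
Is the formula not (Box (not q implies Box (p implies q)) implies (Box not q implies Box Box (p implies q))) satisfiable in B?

1. not (Box (not q implies Box (p implies q)) implies (Box not q implies Box Box (p implies q))), u
2. Box (not q implies Box (p implies q)), u
3. not (Box not q implies Box Box (p implies q)), u
4. Box not q, u
5. not Box Box (p implies q), u
6. not q implies Box (p implies q), u
7. not q, u
8. Box (p implies q), u
9. p implies q, u
10. not p, u
11. not Box (p implies q), v
12. not q implies Box (p implies q), v
13. not q, v
14. p implies q, v
15. Box (p implies q), v
16. not p, v
17. not (p implies q), w
18. p, w
19. not q, w
20. p implies q, w
21. q, w
Accessibility: uRu, uRv, vRu, vRv, vRw, wRv, wRw
Branch closes: q and not q both at w.
Every branch closes; the branch above is one of them.

Unsatisfiable (every branch closes)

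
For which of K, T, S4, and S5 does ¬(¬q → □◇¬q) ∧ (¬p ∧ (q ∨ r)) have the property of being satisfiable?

K, T, S4

S4-tableau for the formula:
1. ¬(¬q → □◇¬q) ∧ (¬p ∧ (q ∨ r)), u
2. ¬(¬q → □◇¬q), u
3. ¬p ∧ (q ∨ r), u
4. ¬q, u
5. ¬□◇¬q, u
6. ¬p, u
7. q ∨ r, u
8. r, u
9. ¬◇¬q, v
10. q, v
Accessibility: uRu, uRv, vRv
Complete open branch: satisfiable in S4, hence also in K, T (this S4-model is also a K-model and a T-model).
S5-tableau for the formula:
1. ¬(¬q → □◇¬q) ∧ (¬p ∧ (q ∨ r)), u
2. ¬(¬q → □◇¬q), u
3. ¬p ∧ (q ∨ r), u
4. ¬q, u
5. ¬□◇¬q, u
6. ¬p, u
7. q ∨ r, u
8. r, u
9. ¬◇¬q, v
10. q, u
Accessibility: uRu, uRv, vRu, vRv
Branch closes: q and ¬q both at u.
Every branch closes (one shown): unsatisfiable in S5.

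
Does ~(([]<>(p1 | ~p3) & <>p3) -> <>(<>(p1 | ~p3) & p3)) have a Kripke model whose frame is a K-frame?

1. ~(([]<>(p1 | ~p3) & <>p3) -> <>(<>(p1 | ~p3) & p3)), w0
2. []<>(p1 | ~p3) & <>p3, w0
3. ~<>(<>(p1 | ~p3) & p3), w0
4. []<>(p1 | ~p3), w0
5. <>p3, w0
6. p3, w1
7. ~(<>(p1 | ~p3) & p3), w1
8. <>(p1 | ~p3), w1
9. ~<>(p1 | ~p3), w1
10. p1 | ~p3, w2
11. ~(p1 | ~p3), w2
12. ~p1, w2
13. p3, w2
14. ~p3, w2
Accessibility: w0Rw1, w1Rw2
Branch closes: p3 and ~p3 both at w2.
(One branch shown.) All branches close.

No, unsatisfiable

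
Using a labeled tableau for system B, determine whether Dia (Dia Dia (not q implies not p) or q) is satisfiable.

1. Dia (Dia Dia (not q implies not p) or q), w0
2. Dia Dia (not q implies not p) or q, w1   [Dia-rule on 1: fresh world w1, w0Rw1]
3. q, w1   [or-rule on 2 (branches; this branch)]
Accessibility: w0Rw0, w0Rw1, w1Rw0, w1Rw1

Satisfiable (open branch found)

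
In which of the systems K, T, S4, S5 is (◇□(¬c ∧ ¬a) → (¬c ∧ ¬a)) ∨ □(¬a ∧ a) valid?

S5-tableau for the negation ¬((◇□(¬c ∧ ¬a) → (¬c ∧ ¬a)) ∨ □(¬a ∧ a)):
1. ¬((◇□(¬c ∧ ¬a) → (¬c ∧ ¬a)) ∨ □(¬a ∧ a)), 0
2. ¬(◇□(¬c ∧ ¬a) → (¬c ∧ ¬a)), 0
3. ¬□(¬a ∧ a), 0
4. ◇□(¬c ∧ ¬a), 0
5. ¬(¬c ∧ ¬a), 0
6. a, 0
7. ¬(¬a ∧ a), 1
8. ¬a, 1
9. □(¬c ∧ ¬a), 2
10. ¬c ∧ ¬a, 0
11. ¬c, 0
12. ¬a, 0
Accessibility: 0R0, 0R1, 0R2, 1R0, 1R1, 1R2, 2R0, 2R1, 2R2
Branch closes: a and ¬a both at 0.
Every branch closes (one shown): valid in S5.
S4-tableau for the negation ¬((◇□(¬c ∧ ¬a) → (¬c ∧ ¬a)) ∨ □(¬a ∧ a)):
1. ¬((◇□(¬c ∧ ¬a) → (¬c ∧ ¬a)) ∨ □(¬a ∧ a)), 0
2. ¬(◇□(¬c ∧ ¬a) → (¬c ∧ ¬a)), 0
3. ¬□(¬a ∧ a), 0
4. ◇□(¬c ∧ ¬a), 0
5. ¬(¬c ∧ ¬a), 0
6. a, 0
7. ¬(¬a ∧ a), 1
8. ¬a, 1
9. □(¬c ∧ ¬a), 2
10. ¬c ∧ ¬a, 2
11. ¬c, 2
12. ¬a, 2
Accessibility: 0R0, 0R1, 0R2, 1R1, 2R2
Complete open branch: countermodel on an S4-frame, so not valid in S4, nor in K, T (the same frame is also a K-frame and a T-frame).

S5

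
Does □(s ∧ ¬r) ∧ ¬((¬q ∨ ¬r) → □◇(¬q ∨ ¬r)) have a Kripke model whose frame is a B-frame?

Unsatisfiable (every branch closes)

1. □(s ∧ ¬r) ∧ ¬((¬q ∨ ¬r) → □◇(¬q ∨ ¬r)), w0
2. □(s ∧ ¬r), w0
3. ¬((¬q ∨ ¬r) → □◇(¬q ∨ ¬r)), w0
4. ¬q ∨ ¬r, w0
5. ¬□◇(¬q ∨ ¬r), w0
6. s ∧ ¬r, w0
7. s, w0
8. ¬r, w0
9. ¬◇(¬q ∨ ¬r), w1
10. s ∧ ¬r, w1
11. s, w1
12. ¬r, w1
13. ¬(¬q ∨ ¬r), w0
14. q, w0
15. r, w0
Accessibility: w0Rw0, w0Rw1, w1Rw0, w1Rw1
Branch closes: r and ¬r both at w0.
All branches of the tableau close; one closing branch shown above.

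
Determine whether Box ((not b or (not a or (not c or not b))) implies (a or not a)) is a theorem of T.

Tableau for the negation not Box ((not b or (not a or (not c or not b))) implies (a or not a)):
1. not Box ((not b or (not a or (not c or not b))) implies (a or not a)), 0
2. not ((not b or (not a or (not c or not b))) implies (a or not a)), 1   [neg-Box-rule on 1: fresh world 1, 0R1]
3. not b or (not a or (not c or not b)), 1   [neg-implies-rule on 2]
4. not (a or not a), 1   [neg-implies-rule on 2]
5. not a, 1   [neg-or-rule on 4]
6. a, 1   [neg-or-rule on 4]
Accessibility: 0R0, 0R1, 1R1
Branch closes: a and not a both at 1.
All branches of the negation close; one closing branch shown above.

Valid in T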